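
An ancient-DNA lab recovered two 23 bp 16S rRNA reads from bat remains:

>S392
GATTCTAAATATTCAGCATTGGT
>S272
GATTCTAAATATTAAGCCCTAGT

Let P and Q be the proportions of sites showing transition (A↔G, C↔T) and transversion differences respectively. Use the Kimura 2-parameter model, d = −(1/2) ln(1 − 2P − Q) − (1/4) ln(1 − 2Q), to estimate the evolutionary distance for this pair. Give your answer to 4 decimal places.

0.1989

The sequences differ at positions 14 (C/A, transversion), 18 (A/C, transversion), 19 (T/C, transition), 21 (G/A, transition).
Of the 4 differences, 2 transitions and 2 transversions over 23 sites: P = 2/23 = 0.086957, Q = 2/23 = 0.086957.
d = −0.5·ln(0.739129) − 0.25·ln(0.826086) = −0.5·(-0.302283) − 0.25·(-0.191056) = 0.1989.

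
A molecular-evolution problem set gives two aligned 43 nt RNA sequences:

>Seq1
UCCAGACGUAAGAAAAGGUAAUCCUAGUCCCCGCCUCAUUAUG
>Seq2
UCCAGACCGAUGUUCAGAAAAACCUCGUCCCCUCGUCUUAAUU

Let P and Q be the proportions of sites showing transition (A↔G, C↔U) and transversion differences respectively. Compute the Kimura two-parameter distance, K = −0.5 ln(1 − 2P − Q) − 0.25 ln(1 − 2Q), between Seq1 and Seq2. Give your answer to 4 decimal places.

The sequences differ at positions 8 (G/C, transversion), 9 (U/G, transversion), 11 (A/U, transversion), 13 (A/U, transversion), 14 (A/U, transversion), 15 (A/C, transversion), 18 (G/A, transition), 19 (U/A, transversion), 22 (U/A, transversion), 26 (A/C, transversion), 33 (G/U, transversion), 35 (C/G, transversion), 38 (A/U, transversion), 40 (U/A, transversion), 43 (G/U, transversion).
Of the 15 differences, 1 transition and 14 transversions over 43 sites: P = 1/43 = 0.023256, Q = 14/43 = 0.325581.
d = −0.5·ln(0.627907) − 0.25·ln(0.348838) = −0.5·(-0.465363) − 0.25·(-1.053148) = 0.4960.

0.4960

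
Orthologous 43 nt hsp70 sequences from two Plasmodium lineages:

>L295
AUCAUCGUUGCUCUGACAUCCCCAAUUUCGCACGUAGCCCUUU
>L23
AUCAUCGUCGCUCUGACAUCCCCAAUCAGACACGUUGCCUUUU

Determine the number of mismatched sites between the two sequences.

7

The sequences differ at positions 9 (U/C), 27 (U/C), 28 (U/A), 29 (C/G), 30 (G/A), 36 (A/U), 40 (C/U).
That gives 7 mismatches out of 43 aligned sites, so the Hamming distance is 7.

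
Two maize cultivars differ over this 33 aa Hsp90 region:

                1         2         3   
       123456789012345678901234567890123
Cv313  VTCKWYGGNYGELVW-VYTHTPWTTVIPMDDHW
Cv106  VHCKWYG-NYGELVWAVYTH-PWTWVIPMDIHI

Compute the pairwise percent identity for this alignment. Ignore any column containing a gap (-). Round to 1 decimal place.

Excluding the 3 gap columns leaves 30 comparable sites.
Differing sites — 2:T/H; 25:T/W; 31:D/I; 33:W/I.
26 of the 30 comparable sites match, so the percent identity is 26/30 × 100 = 86.7%.

86.7%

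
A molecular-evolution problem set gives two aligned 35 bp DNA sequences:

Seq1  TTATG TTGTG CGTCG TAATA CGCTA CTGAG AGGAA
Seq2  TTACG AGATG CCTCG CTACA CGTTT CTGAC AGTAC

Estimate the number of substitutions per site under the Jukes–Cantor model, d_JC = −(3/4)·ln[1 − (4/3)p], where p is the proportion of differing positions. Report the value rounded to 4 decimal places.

0.5128

Differing sites — 4:T/C; 6:T/A; 7:T/G; 8:G/A; 12:G/C; 16:T/C; 17:A/T; 19:T/C; 23:C/T; 25:A/T; 30:G/C; 33:G/T; 35:A/C.
p = 13/35 = 0.371429.
d = −0.75 · ln(1 − (4/3)·0.371429) = −0.75 · ln(0.504761) = −0.75 · (-0.683670) = 0.5128.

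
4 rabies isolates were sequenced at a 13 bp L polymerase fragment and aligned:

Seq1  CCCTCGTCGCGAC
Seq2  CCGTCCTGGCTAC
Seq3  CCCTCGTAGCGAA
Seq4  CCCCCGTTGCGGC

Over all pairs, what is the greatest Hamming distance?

6

Pairwise Hamming distances:
  Seq1 vs Seq2: 4
  Seq1 vs Seq3: 2
  Seq1 vs Seq4: 3
  Seq2 vs Seq3: 5
  Seq2 vs Seq4: 6
  Seq3 vs Seq4: 4
The largest is 6, between Seq2 and Seq4.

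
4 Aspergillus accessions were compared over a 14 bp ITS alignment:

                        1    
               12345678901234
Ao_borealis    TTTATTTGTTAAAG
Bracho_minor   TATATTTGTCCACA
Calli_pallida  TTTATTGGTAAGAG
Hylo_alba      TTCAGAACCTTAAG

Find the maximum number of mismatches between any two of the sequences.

Pairwise Hamming distances:
  Ao_borealis vs Bracho_minor: 5
  Ao_borealis vs Calli_pallida: 3
  Ao_borealis vs Hylo_alba: 7
  Bracho_minor vs Calli_pallida: 7
  Bracho_minor vs Hylo_alba: 11
  Calli_pallida vs Hylo_alba: 9
The largest is 11, between Bracho_minor and Hylo_alba.

11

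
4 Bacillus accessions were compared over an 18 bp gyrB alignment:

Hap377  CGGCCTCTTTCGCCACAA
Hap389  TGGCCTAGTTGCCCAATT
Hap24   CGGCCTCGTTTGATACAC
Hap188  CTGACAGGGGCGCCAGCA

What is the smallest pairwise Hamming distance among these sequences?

Pairwise Hamming distances:
  Hap377 vs Hap389: 8
  Hap377 vs Hap24: 5
  Hap377 vs Hap188: 9
  Hap389 vs Hap24: 9
  Hap389 vs Hap188: 12
  Hap24 vs Hap188: 12
The smallest is 5, between Hap377 and Hap24.

5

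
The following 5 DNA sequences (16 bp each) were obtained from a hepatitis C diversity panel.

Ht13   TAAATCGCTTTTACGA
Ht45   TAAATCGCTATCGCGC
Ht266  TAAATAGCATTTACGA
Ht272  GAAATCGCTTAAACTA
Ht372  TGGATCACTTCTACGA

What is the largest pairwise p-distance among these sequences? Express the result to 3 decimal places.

0.500

Pairwise Hamming distances:
  Ht13 vs Ht45: 4
  Ht13 vs Ht266: 2
  Ht13 vs Ht272: 4
  Ht13 vs Ht372: 4
  Ht45 vs Ht266: 6
  Ht45 vs Ht272: 7
  Ht45 vs Ht372: 8
  Ht266 vs Ht272: 6
  Ht266 vs Ht372: 6
  Ht272 vs Ht372: 7
The largest is 8 mismatches, between Ht45 and Ht372; p = 8/16 = 0.500.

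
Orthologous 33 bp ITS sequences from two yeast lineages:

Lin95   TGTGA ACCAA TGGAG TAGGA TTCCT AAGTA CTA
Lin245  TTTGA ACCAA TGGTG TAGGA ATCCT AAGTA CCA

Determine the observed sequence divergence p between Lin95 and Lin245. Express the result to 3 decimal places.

The sequences differ at positions 2 (G/T), 14 (A/T), 21 (T/A), 32 (T/C).
There are 4 differences over 33 sites, so p = 4/33 = 0.121.

0.121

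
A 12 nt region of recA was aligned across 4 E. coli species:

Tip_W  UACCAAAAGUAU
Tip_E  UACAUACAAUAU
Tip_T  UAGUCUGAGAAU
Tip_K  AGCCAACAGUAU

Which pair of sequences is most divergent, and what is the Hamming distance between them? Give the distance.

Pairwise Hamming distances:
  Tip_W vs Tip_E: 4
  Tip_W vs Tip_T: 6
  Tip_W vs Tip_K: 3
  Tip_E vs Tip_T: 7
  Tip_E vs Tip_K: 5
  Tip_T vs Tip_K: 8
The largest is 8, between Tip_T and Tip_K.

8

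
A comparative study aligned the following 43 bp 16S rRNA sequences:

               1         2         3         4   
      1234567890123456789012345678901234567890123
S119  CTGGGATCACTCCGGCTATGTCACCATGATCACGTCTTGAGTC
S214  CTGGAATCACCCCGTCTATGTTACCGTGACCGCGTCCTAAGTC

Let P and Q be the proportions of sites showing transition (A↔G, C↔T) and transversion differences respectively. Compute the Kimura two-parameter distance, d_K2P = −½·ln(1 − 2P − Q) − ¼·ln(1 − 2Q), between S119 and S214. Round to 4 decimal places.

The sequences differ at positions 5 (G/A, transition), 11 (T/C, transition), 15 (G/T, transversion), 22 (C/T, transition), 26 (A/G, transition), 30 (T/C, transition), 32 (A/G, transition), 37 (T/C, transition), 39 (G/A, transition).
Of the 9 differences, 8 transitions and 1 transversion over 43 sites: P = 8/43 = 0.186047, Q = 1/43 = 0.023256.
d = −0.5·ln(0.604650) − 0.25·ln(0.953488) = −0.5·(-0.503106) − 0.25·(-0.047628) = 0.2635.

0.2635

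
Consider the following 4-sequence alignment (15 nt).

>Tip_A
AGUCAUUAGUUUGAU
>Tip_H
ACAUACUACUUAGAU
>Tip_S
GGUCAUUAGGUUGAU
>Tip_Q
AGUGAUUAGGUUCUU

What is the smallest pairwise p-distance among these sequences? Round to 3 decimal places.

0.133

Pairwise Hamming distances:
  Tip_A vs Tip_H: 6
  Tip_A vs Tip_S: 2
  Tip_A vs Tip_Q: 4
  Tip_H vs Tip_S: 8
  Tip_H vs Tip_Q: 9
  Tip_S vs Tip_Q: 4
The smallest is 2 mismatches, between Tip_A and Tip_S; p = 2/15 = 0.133.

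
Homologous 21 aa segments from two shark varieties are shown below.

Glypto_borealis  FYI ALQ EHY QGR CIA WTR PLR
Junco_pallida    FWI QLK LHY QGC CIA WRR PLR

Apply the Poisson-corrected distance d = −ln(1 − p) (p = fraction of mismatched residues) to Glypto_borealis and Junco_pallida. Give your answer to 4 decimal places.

0.3365

Differing sites — 2:Y/W; 4:A/Q; 6:Q/K; 7:E/L; 12:R/C; 17:T/R.
p = 6/21 = 0.285714.
d = −ln(1 − 0.285714) = −ln(0.714286) = 0.3365.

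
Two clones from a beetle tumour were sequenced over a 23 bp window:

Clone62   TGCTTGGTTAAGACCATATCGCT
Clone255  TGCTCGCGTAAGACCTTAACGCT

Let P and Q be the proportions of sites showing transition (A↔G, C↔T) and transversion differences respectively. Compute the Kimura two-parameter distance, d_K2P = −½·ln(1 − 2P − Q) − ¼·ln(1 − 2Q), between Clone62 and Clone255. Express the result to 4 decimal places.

The sequences differ at positions 5 (T/C, transition), 7 (G/C, transversion), 8 (T/G, transversion), 16 (A/T, transversion), 19 (T/A, transversion).
Of the 5 differences, 1 transition and 4 transversions over 23 sites: P = 1/23 = 0.043478, Q = 4/23 = 0.173913.
d = −0.5·ln(0.739131) − 0.25·ln(0.652174) = −0.5·(-0.302280) − 0.25·(-0.427444) = 0.2580.

0.2580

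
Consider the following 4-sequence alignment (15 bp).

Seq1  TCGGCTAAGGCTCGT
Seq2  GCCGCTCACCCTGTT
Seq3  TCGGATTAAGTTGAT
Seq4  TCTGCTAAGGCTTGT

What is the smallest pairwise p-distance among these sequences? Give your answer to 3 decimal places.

Pairwise Hamming distances:
  Seq1 vs Seq2: 7
  Seq1 vs Seq3: 6
  Seq1 vs Seq4: 2
  Seq2 vs Seq3: 8
  Seq2 vs Seq4: 7
  Seq3 vs Seq4: 7
The smallest is 2 mismatches, between Seq1 and Seq4; p = 2/15 = 0.133.

0.133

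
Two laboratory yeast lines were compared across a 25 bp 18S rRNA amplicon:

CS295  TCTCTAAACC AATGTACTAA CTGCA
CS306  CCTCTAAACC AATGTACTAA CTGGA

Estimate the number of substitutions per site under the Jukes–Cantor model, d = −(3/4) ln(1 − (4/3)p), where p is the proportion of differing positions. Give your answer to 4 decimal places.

Mismatches occur at site 1 (T↔C), site 24 (C↔G).
p = 2/25 = 0.080000.
d = −0.75 · ln(1 − (4/3)·0.080000) = −0.75 · ln(0.893333) = −0.75 · (-0.112796) = 0.0846.

0.0846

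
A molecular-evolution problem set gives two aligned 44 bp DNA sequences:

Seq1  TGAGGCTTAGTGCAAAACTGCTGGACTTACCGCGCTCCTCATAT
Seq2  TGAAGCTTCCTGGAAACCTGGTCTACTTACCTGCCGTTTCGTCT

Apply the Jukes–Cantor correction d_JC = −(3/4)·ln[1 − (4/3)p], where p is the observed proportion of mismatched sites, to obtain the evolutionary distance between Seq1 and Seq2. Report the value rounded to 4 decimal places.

0.4975

Mismatches occur at site 4 (G↔A), site 9 (A↔C), site 10 (G↔C), site 13 (C↔G), site 17 (A↔C), site 21 (C↔G), site 23 (G↔C), site 24 (G↔T), site 32 (G↔T), site 33 (C↔G), site 34 (G↔C), site 36 (T↔G), site 37 (C↔T), site 38 (C↔T), site 41 (A↔G), site 43 (A↔C).
p = 16/44 = 0.363636.
d = −0.75 · ln(1 − (4/3)·0.363636) = −0.75 · ln(0.515152) = −0.75 · (-0.663293) = 0.4975.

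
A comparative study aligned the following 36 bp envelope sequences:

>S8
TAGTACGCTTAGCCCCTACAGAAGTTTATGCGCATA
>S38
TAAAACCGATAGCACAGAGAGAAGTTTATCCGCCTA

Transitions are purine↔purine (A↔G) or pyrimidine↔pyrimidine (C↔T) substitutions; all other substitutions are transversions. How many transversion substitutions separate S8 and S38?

10

Differing sites — 3:G/A (Ti); 4:T/A (Tv); 7:G/C (Tv); 8:C/G (Tv); 9:T/A (Tv); 14:C/A (Tv); 16:C/A (Tv); 17:T/G (Tv); 19:C/G (Tv); 30:G/C (Tv); 34:A/C (Tv).
Of the 11 differences, 1 transition and 10 transversions, so the answer is 10.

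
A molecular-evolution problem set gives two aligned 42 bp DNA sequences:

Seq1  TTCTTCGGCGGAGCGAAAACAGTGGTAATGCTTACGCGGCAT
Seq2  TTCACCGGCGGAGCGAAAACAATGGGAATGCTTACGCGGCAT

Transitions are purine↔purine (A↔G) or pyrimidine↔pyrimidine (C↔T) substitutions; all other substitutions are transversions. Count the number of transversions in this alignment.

2

Mismatches occur at site 4 (T→A, transversion), site 5 (T→C, transition), site 22 (G→A, transition), site 26 (T→G, transversion).
Of the 4 differences, 2 transitions and 2 transversions, so the answer is 2.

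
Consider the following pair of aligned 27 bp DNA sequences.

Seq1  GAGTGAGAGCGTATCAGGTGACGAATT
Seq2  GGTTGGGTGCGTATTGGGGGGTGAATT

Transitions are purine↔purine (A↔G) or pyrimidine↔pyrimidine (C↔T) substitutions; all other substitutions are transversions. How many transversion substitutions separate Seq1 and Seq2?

Mismatches occur at site 2 (A/G, transition), site 3 (G/T, transversion), site 6 (A/G, transition), site 8 (A/T, transversion), site 15 (C/T, transition), site 16 (A/G, transition), site 19 (T/G, transversion), site 21 (A/G, transition), site 22 (C/T, transition).
Of the 9 differences, 6 transitions and 3 transversions, so the answer is 3.

3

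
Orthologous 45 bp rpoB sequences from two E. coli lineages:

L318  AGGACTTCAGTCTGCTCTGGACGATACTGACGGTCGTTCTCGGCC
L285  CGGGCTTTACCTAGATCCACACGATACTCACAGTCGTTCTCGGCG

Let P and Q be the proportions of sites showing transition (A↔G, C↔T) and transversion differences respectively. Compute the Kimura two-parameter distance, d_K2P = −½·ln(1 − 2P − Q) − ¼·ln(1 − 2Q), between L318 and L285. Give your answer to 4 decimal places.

0.4075

The sequences differ at positions 1 (A/C, transversion), 4 (A/G, transition), 8 (C/T, transition), 10 (G/C, transversion), 11 (T/C, transition), 12 (C/T, transition), 13 (T/A, transversion), 15 (C/A, transversion), 18 (T/C, transition), 19 (G/A, transition), 20 (G/C, transversion), 29 (G/C, transversion), 32 (G/A, transition), 45 (C/G, transversion).
Of the 14 differences, 7 transitions and 7 transversions over 45 sites: P = 7/45 = 0.155556, Q = 7/45 = 0.155556.
d = −0.5·ln(0.533332) − 0.25·ln(0.688888) = −0.5·(-0.628611) − 0.25·(-0.372677) = 0.4075.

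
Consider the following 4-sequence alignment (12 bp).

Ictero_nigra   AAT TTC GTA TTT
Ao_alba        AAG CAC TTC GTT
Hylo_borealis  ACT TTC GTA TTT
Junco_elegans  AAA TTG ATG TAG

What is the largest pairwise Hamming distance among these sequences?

Pairwise Hamming distances:
  Ictero_nigra vs Ao_alba: 6
  Ictero_nigra vs Hylo_borealis: 1
  Ictero_nigra vs Junco_elegans: 6
  Ao_alba vs Hylo_borealis: 7
  Ao_alba vs Junco_elegans: 9
  Hylo_borealis vs Junco_elegans: 7
The largest is 9, between Ao_alba and Junco_elegans.

9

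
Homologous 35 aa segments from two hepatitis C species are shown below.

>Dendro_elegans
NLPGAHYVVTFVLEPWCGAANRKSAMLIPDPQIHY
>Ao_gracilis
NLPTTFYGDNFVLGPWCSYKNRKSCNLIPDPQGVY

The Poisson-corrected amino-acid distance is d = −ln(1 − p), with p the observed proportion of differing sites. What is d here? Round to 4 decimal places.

Mismatches occur at site 4 (G→T), site 5 (A→T), site 6 (H→F), site 8 (V→G), site 9 (V→D), site 10 (T→N), site 14 (E→G), site 18 (G→S), site 19 (A→Y), site 20 (A→K), site 25 (A→C), site 26 (M→N), site 33 (I→G), site 34 (H→V).
p = 14/35 = 0.400000.
d = −ln(1 − 0.400000) = −ln(0.600000) = 0.5108.

0.5108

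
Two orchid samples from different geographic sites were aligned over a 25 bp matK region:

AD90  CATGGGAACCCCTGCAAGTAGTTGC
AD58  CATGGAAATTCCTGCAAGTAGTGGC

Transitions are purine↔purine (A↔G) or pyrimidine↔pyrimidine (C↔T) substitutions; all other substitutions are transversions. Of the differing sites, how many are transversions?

1

Mismatches occur at site 6 (G/A, transition), site 9 (C/T, transition), site 10 (C/T, transition), site 23 (T/G, transversion).
Of the 4 differences, 3 transitions and 1 transversion, so the answer is 1.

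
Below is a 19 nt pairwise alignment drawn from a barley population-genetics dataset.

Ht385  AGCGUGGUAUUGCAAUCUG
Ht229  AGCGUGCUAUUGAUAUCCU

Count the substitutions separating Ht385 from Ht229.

Differing sites — 7:G/C; 13:C/A; 14:A/U; 18:U/C; 19:G/U.
That gives 5 mismatches out of 19 aligned sites, so the Hamming distance is 5.

5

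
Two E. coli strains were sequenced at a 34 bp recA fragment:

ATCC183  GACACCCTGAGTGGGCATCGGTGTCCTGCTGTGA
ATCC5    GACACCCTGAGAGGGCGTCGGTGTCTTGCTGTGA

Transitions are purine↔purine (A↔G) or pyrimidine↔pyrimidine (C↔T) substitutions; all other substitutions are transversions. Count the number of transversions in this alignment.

1

Mismatches occur at site 12 (T↔A, transversion), site 17 (A↔G, transition), site 26 (C↔T, transition).
Of the 3 differences, 2 transitions and 1 transversion, so the answer is 1.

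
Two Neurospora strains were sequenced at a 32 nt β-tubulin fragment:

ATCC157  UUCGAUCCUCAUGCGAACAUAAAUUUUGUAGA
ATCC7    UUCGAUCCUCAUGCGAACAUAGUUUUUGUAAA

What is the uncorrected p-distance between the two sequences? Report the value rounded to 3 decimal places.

Differing sites — 22:A/G; 23:A/U; 31:G/A.
There are 3 differences over 32 sites, so p = 3/32 = 0.094.

0.094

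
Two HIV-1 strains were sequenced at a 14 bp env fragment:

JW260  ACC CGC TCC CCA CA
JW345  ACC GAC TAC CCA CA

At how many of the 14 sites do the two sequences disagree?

3

Mismatches occur at site 4 (C/G), site 5 (G/A), site 8 (C/A).
That gives 3 mismatches out of 14 aligned sites, so the Hamming distance is 3.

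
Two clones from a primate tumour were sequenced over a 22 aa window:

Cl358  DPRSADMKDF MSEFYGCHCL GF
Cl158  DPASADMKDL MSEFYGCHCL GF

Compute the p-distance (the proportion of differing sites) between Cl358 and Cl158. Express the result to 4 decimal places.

0.0909

The sequences differ at positions 3 (R/A), 10 (F/L).
There are 2 differences over 22 sites, so p = 2/22 = 0.0909.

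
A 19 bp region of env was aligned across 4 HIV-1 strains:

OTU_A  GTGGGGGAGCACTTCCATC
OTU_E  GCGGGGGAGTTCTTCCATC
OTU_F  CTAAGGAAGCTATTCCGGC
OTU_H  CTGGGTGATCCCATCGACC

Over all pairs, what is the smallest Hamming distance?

Pairwise Hamming distances:
  OTU_A vs OTU_E: 3
  OTU_A vs OTU_F: 8
  OTU_A vs OTU_H: 7
  OTU_E vs OTU_F: 9
  OTU_E vs OTU_H: 9
  OTU_F vs OTU_H: 11
The smallest is 3, between OTU_A and OTU_E.

3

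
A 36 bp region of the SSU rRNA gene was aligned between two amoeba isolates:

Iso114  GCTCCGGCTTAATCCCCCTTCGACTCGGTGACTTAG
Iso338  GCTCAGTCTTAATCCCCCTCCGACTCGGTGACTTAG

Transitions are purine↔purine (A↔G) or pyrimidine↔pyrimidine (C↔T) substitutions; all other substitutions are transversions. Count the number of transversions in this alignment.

2

Differing sites — 5:C/A (Tv); 7:G/T (Tv); 20:T/C (Ti).
Of the 3 differences, 1 transition and 2 transversions, so the answer is 2.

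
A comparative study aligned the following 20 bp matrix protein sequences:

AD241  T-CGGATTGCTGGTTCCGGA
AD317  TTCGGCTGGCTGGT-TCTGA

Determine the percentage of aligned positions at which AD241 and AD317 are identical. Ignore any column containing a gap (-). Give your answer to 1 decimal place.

77.8%

Excluding the 2 gap columns leaves 18 comparable sites.
The sequences differ at positions 6 (A/C), 8 (T/G), 16 (C/T), 18 (G/T).
14 of the 18 comparable sites match, so the percent identity is 14/18 × 100 = 77.8%.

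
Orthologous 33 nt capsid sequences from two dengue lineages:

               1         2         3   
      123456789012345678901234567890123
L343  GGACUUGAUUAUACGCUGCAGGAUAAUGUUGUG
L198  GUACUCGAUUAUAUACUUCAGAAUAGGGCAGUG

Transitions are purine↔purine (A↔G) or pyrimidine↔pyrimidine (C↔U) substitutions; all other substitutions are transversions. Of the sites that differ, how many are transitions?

Differing sites — 2:G/U (Tv); 6:U/C (Ti); 14:C/U (Ti); 15:G/A (Ti); 18:G/U (Tv); 22:G/A (Ti); 26:A/G (Ti); 27:U/G (Tv); 29:U/C (Ti); 30:U/A (Tv).
Of the 10 differences, 6 transitions and 4 transversions, so the answer is 6.

6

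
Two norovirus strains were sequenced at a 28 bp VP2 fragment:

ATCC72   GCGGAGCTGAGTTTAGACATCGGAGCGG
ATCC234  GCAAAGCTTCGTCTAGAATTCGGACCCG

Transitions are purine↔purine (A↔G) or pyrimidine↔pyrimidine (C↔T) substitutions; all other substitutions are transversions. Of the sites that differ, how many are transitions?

3

Differing sites — 3:G/A (Ti); 4:G/A (Ti); 9:G/T (Tv); 10:A/C (Tv); 13:T/C (Ti); 18:C/A (Tv); 19:A/T (Tv); 25:G/C (Tv); 27:G/C (Tv).
Of the 9 differences, 3 transitions and 6 transversions, so the answer is 3.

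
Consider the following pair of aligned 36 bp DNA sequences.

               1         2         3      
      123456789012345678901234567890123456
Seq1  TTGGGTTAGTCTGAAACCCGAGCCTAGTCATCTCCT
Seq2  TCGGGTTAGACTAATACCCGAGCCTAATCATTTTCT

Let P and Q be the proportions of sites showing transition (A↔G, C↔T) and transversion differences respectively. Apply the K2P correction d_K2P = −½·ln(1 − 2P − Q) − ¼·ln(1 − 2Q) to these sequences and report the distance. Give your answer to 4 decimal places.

Mismatches occur at site 2 (T↔C, transition), site 10 (T↔A, transversion), site 13 (G↔A, transition), site 15 (A↔T, transversion), site 27 (G↔A, transition), site 32 (C↔T, transition), site 34 (C↔T, transition).
Of the 7 differences, 5 transitions and 2 transversions over 36 sites: P = 5/36 = 0.138889, Q = 2/36 = 0.055556.
d = −0.5·ln(0.666666) − 0.25·ln(0.888888) = −0.5·(-0.405466) − 0.25·(-0.117784) = 0.2322.

0.2322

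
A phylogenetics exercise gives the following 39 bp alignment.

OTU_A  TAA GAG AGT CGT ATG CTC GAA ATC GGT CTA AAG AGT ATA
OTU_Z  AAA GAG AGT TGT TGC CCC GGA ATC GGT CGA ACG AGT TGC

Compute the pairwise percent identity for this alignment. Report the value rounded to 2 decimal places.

Differing sites — 1:T/A; 10:C/T; 13:A/T; 14:T/G; 15:G/C; 17:T/C; 20:A/G; 29:T/G; 32:A/C; 37:A/T; 38:T/G; 39:A/C.
27 of the 39 sites match, so the percent identity is 27/39 × 100 = 69.23%.

69.23%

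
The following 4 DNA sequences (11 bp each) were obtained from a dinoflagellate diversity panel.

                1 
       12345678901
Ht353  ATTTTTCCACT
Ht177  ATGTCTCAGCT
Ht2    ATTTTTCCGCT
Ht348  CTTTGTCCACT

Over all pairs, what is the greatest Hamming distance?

Pairwise Hamming distances:
  Ht353 vs Ht177: 4
  Ht353 vs Ht2: 1
  Ht353 vs Ht348: 2
  Ht177 vs Ht2: 3
  Ht177 vs Ht348: 5
  Ht2 vs Ht348: 3
The largest is 5, between Ht177 and Ht348.

5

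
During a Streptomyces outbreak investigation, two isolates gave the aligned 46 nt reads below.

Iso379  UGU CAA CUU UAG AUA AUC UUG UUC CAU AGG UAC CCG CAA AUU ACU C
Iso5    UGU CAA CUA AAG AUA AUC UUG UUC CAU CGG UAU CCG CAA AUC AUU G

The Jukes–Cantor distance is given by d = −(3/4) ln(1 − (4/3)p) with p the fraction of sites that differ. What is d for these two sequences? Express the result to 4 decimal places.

0.1701

Differing sites — 9:U/A; 10:U/A; 28:A/C; 33:C/U; 42:U/C; 44:C/U; 46:C/G.
p = 7/46 = 0.152174.
d = −0.75 · ln(1 − (4/3)·0.152174) = −0.75 · ln(0.797101) = −0.75 · (-0.226774) = 0.1701.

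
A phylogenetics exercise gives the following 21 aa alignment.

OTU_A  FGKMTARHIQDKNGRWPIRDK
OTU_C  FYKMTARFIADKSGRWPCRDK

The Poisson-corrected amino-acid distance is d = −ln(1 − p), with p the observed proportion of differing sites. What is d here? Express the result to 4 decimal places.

The sequences differ at positions 2 (G/Y), 8 (H/F), 10 (Q/A), 13 (N/S), 18 (I/C).
p = 5/21 = 0.238095.
d = −ln(1 − 0.238095) = −ln(0.761905) = 0.2719.

0.2719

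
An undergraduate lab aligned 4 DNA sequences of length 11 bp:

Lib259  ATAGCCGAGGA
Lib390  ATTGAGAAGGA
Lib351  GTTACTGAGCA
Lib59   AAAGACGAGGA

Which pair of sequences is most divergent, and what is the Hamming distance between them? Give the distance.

7

Pairwise Hamming distances:
  Lib259 vs Lib390: 4
  Lib259 vs Lib351: 5
  Lib259 vs Lib59: 2
  Lib390 vs Lib351: 6
  Lib390 vs Lib59: 4
  Lib351 vs Lib59: 7
The largest is 7, between Lib351 and Lib59.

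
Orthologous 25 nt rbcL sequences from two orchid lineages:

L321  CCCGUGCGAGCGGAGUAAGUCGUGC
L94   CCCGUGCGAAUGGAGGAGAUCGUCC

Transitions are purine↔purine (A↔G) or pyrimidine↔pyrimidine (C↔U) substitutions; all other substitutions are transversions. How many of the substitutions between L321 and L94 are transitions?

Mismatches occur at site 10 (G→A, transition), site 11 (C→U, transition), site 16 (U→G, transversion), site 18 (A→G, transition), site 19 (G→A, transition), site 24 (G→C, transversion).
Of the 6 differences, 4 transitions and 2 transversions, so the answer is 4.

4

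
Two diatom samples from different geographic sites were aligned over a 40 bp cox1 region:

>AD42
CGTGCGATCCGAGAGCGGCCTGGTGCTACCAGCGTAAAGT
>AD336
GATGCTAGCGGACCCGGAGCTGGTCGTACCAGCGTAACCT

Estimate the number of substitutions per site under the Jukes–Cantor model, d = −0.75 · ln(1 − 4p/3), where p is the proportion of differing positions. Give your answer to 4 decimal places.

0.5199

The sequences differ at positions 1 (C/G), 2 (G/A), 6 (G/T), 8 (T/G), 10 (C/G), 13 (G/C), 14 (A/C), 15 (G/C), 16 (C/G), 18 (G/A), 19 (C/G), 25 (G/C), 26 (C/G), 38 (A/C), 39 (G/C).
p = 15/40 = 0.375000.
d = −0.75 · ln(1 − (4/3)·0.375000) = −0.75 · ln(0.500000) = −0.75 · (-0.693147) = 0.5199.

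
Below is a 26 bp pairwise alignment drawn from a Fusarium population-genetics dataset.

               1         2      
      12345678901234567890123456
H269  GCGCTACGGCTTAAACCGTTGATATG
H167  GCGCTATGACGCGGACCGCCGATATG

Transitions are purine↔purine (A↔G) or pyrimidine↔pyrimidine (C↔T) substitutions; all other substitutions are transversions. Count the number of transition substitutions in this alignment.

7

Differing sites — 7:C/T (Ti); 9:G/A (Ti); 11:T/G (Tv); 12:T/C (Ti); 13:A/G (Ti); 14:A/G (Ti); 19:T/C (Ti); 20:T/C (Ti).
Of the 8 differences, 7 transitions and 1 transversion, so the answer is 7.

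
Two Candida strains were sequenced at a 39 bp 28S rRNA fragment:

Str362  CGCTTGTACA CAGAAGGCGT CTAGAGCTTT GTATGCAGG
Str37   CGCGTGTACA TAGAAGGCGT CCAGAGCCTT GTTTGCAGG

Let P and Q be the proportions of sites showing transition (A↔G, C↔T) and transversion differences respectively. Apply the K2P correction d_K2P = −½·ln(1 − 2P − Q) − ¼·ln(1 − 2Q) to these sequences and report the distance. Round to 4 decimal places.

Mismatches occur at site 4 (T/G, transversion), site 11 (C/T, transition), site 22 (T/C, transition), site 28 (T/C, transition), site 33 (A/T, transversion).
Of the 5 differences, 3 transitions and 2 transversions over 39 sites: P = 3/39 = 0.076923, Q = 2/39 = 0.051282.
d = −0.5·ln(0.794872) − 0.25·ln(0.897436) = −0.5·(-0.229574) − 0.25·(-0.108213) = 0.1418.

0.1418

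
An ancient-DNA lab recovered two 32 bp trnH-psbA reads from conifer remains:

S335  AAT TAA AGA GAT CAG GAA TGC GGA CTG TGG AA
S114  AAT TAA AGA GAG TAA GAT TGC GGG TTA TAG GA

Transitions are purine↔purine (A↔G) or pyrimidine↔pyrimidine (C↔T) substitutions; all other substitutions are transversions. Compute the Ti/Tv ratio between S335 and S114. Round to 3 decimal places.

Differing sites — 12:T/G (Tv); 13:C/T (Ti); 15:G/A (Ti); 18:A/T (Tv); 24:A/G (Ti); 25:C/T (Ti); 27:G/A (Ti); 29:G/A (Ti); 31:A/G (Ti).
Of the 9 differences, 7 transitions and 2 transversions, so Ti/Tv = 7/2 = 3.500.

3.500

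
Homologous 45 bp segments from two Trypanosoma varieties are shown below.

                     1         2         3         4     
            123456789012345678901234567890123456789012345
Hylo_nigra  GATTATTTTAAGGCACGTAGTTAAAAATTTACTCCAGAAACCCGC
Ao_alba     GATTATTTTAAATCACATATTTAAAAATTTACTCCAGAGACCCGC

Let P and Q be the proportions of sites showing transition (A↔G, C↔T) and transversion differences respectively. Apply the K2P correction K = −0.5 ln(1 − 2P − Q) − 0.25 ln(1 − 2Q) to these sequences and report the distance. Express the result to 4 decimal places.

Differing sites — 12:G/A (Ti); 13:G/T (Tv); 17:G/A (Ti); 20:G/T (Tv); 39:A/G (Ti).
Of the 5 differences, 3 transitions and 2 transversions over 45 sites: P = 3/45 = 0.066667, Q = 2/45 = 0.044444.
d = −0.5·ln(0.822222) − 0.25·ln(0.911112) = −0.5·(-0.195745) − 0.25·(-0.093089) = 0.1211.

0.1211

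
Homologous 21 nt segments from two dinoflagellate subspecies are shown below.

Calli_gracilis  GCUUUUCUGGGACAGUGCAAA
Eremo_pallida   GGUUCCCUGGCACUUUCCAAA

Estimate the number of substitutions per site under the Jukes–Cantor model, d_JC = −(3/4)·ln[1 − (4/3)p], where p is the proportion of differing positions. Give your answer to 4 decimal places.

Mismatches occur at site 2 (C→G), site 5 (U→C), site 6 (U→C), site 11 (G→C), site 14 (A→U), site 15 (G→U), site 17 (G→C).
p = 7/21 = 0.333333.
d = −0.75 · ln(1 − (4/3)·0.333333) = −0.75 · ln(0.555556) = −0.75 · (-0.587786) = 0.4408.

0.4408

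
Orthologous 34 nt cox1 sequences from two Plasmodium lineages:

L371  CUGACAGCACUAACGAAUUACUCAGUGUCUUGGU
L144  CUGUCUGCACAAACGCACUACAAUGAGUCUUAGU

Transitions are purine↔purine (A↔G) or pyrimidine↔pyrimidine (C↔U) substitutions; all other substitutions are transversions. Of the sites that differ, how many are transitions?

2

Differing sites — 4:A/U (Tv); 6:A/U (Tv); 11:U/A (Tv); 16:A/C (Tv); 18:U/C (Ti); 22:U/A (Tv); 23:C/A (Tv); 24:A/U (Tv); 26:U/A (Tv); 32:G/A (Ti).
Of the 10 differences, 2 transitions and 8 transversions, so the answer is 2.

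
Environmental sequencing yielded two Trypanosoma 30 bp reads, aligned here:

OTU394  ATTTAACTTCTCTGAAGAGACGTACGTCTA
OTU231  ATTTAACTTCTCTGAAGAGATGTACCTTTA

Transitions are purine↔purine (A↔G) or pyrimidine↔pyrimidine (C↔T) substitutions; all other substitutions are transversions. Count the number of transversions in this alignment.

Differing sites — 21:C/T (Ti); 26:G/C (Tv); 28:C/T (Ti).
Of the 3 differences, 2 transitions and 1 transversion, so the answer is 1.

1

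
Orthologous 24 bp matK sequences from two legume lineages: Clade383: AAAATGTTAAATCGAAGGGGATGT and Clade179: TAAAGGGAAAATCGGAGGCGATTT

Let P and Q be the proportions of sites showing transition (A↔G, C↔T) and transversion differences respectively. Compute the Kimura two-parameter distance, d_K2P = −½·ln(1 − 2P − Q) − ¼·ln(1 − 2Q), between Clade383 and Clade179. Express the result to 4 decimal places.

Mismatches occur at site 1 (A/T, transversion), site 5 (T/G, transversion), site 7 (T/G, transversion), site 8 (T/A, transversion), site 15 (A/G, transition), site 19 (G/C, transversion), site 23 (G/T, transversion).
Of the 7 differences, 1 transition and 6 transversions over 24 sites: P = 1/24 = 0.041667, Q = 6/24 = 0.250000.
d = −0.5·ln(0.666666) − 0.25·ln(0.500000) = −0.5·(-0.405466) − 0.25·(-0.693147) = 0.3760.

0.3760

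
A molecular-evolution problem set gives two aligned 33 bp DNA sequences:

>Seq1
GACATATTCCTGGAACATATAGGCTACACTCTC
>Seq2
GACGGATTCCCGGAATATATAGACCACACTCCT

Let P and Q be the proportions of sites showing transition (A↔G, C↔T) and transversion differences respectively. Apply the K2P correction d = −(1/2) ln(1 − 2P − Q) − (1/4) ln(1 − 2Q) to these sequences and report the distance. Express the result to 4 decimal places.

0.3187

The sequences differ at positions 4 (A/G, transition), 5 (T/G, transversion), 11 (T/C, transition), 16 (C/T, transition), 23 (G/A, transition), 25 (T/C, transition), 32 (T/C, transition), 33 (C/T, transition).
Of the 8 differences, 7 transitions and 1 transversion over 33 sites: P = 7/33 = 0.212121, Q = 1/33 = 0.030303.
d = −0.5·ln(0.545455) − 0.25·ln(0.939394) = −0.5·(-0.606135) − 0.25·(-0.062520) = 0.3187.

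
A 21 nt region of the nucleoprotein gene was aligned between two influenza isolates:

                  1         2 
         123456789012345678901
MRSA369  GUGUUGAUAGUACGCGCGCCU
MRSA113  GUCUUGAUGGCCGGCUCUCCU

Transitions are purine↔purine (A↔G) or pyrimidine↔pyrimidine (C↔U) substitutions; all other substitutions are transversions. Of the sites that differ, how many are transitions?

Differing sites — 3:G/C (Tv); 9:A/G (Ti); 11:U/C (Ti); 12:A/C (Tv); 13:C/G (Tv); 16:G/U (Tv); 18:G/U (Tv).
Of the 7 differences, 2 transitions and 5 transversions, so the answer is 2.

2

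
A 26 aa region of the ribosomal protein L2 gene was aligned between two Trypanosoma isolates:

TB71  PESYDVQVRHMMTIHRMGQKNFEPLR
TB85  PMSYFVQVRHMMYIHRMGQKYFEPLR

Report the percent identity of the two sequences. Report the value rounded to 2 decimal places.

Mismatches occur at site 2 (E↔M), site 5 (D↔F), site 13 (T↔Y), site 21 (N↔Y).
22 of the 26 sites match, so the percent identity is 22/26 × 100 = 84.62%.

84.62%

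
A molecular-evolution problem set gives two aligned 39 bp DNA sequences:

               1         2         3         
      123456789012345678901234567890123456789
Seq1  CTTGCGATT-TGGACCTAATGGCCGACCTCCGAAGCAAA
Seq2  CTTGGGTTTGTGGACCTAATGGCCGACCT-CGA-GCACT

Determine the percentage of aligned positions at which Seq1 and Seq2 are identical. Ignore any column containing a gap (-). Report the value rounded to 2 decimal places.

Excluding the 3 gap columns leaves 36 comparable sites.
Differing sites — 5:C/G; 7:A/T; 38:A/C; 39:A/T.
32 of the 36 comparable sites match, so the percent identity is 32/36 × 100 = 88.89%.

88.89%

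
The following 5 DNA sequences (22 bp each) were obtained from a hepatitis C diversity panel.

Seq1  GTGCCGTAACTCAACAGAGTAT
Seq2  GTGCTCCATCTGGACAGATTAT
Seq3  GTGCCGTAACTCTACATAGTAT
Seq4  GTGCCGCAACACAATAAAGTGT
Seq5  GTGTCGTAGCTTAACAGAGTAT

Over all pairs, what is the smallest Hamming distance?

Pairwise Hamming distances:
  Seq1 vs Seq2: 7
  Seq1 vs Seq3: 2
  Seq1 vs Seq4: 5
  Seq1 vs Seq5: 3
  Seq2 vs Seq3: 8
  Seq2 vs Seq4: 10
  Seq2 vs Seq5: 8
  Seq3 vs Seq4: 6
  Seq3 vs Seq5: 5
  Seq4 vs Seq5: 8
The smallest is 2, between Seq1 and Seq3.

2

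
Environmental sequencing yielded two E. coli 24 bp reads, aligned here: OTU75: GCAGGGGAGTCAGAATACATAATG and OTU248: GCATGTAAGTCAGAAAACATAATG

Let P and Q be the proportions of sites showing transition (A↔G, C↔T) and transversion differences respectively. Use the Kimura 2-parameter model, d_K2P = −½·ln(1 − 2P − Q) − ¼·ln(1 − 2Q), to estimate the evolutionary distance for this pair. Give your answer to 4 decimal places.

Differing sites — 4:G/T (Tv); 6:G/T (Tv); 7:G/A (Ti); 16:T/A (Tv).
Of the 4 differences, 1 transition and 3 transversions over 24 sites: P = 1/24 = 0.041667, Q = 3/24 = 0.125000.
d = −0.5·ln(0.791666) − 0.25·ln(0.750000) = −0.5·(-0.233616) − 0.25·(-0.287682) = 0.1887.

0.1887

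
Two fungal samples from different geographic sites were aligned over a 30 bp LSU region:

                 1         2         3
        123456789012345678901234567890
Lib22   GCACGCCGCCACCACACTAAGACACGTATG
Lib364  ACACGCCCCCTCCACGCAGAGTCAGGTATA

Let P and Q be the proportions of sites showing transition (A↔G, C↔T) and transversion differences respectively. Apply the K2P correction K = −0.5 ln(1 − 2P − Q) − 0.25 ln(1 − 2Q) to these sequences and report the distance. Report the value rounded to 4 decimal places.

0.3854

Differing sites — 1:G/A (Ti); 8:G/C (Tv); 11:A/T (Tv); 16:A/G (Ti); 18:T/A (Tv); 19:A/G (Ti); 22:A/T (Tv); 25:C/G (Tv); 30:G/A (Ti).
Of the 9 differences, 4 transitions and 5 transversions over 30 sites: P = 4/30 = 0.133333, Q = 5/30 = 0.166667.
d = −0.5·ln(0.566667) − 0.25·ln(0.666666) = −0.5·(-0.567983) − 0.25·(-0.405466) = 0.3854.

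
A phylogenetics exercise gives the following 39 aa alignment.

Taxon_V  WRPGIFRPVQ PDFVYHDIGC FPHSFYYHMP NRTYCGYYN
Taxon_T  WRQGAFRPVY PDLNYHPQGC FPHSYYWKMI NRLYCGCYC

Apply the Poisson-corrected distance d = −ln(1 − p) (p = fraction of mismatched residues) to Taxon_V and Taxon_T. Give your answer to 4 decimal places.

Differing sites — 3:P/Q; 5:I/A; 10:Q/Y; 13:F/L; 14:V/N; 17:D/P; 18:I/Q; 25:F/Y; 27:Y/W; 28:H/K; 30:P/I; 33:T/L; 37:Y/C; 39:N/C.
p = 14/39 = 0.358974.
d = −ln(1 − 0.358974) = −ln(0.641026) = 0.4447.

0.4447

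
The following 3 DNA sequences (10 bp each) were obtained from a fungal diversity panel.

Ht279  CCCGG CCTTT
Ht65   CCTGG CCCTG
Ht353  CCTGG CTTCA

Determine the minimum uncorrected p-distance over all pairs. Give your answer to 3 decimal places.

Pairwise Hamming distances:
  Ht279 vs Ht65: 3
  Ht279 vs Ht353: 4
  Ht65 vs Ht353: 4
The smallest is 3 mismatches, between Ht279 and Ht65; p = 3/10 = 0.300.

0.300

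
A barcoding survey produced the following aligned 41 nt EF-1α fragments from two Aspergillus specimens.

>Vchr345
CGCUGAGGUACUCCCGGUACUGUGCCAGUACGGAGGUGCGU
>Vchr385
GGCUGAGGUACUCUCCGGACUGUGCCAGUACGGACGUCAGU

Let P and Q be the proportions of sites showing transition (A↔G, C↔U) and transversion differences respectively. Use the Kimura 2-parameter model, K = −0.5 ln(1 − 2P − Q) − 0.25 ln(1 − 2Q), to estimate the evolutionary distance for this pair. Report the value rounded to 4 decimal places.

0.1951

Differing sites — 1:C/G (Tv); 14:C/U (Ti); 16:G/C (Tv); 18:U/G (Tv); 35:G/C (Tv); 38:G/C (Tv); 39:C/A (Tv).
Of the 7 differences, 1 transition and 6 transversions over 41 sites: P = 1/41 = 0.024390, Q = 6/41 = 0.146341.
d = −0.5·ln(0.804879) − 0.25·ln(0.707318) = −0.5·(-0.217063) − 0.25·(-0.346275) = 0.1951.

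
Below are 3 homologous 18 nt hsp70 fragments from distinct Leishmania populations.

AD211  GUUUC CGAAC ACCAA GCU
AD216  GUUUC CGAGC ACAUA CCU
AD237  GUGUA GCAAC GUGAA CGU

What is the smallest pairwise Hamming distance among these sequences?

4

Pairwise Hamming distances:
  AD211 vs AD216: 4
  AD211 vs AD237: 9
  AD216 vs AD237: 10
The smallest is 4, between AD211 and AD216.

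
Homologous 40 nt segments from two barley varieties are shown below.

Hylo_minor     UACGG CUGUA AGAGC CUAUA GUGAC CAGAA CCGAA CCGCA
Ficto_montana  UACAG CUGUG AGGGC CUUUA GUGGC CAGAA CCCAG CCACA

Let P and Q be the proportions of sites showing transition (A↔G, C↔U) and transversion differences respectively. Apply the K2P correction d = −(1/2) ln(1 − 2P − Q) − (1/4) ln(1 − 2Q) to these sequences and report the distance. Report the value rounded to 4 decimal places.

Differing sites — 4:G/A (Ti); 10:A/G (Ti); 13:A/G (Ti); 18:A/U (Tv); 24:A/G (Ti); 33:G/C (Tv); 35:A/G (Ti); 38:G/A (Ti).
Of the 8 differences, 6 transitions and 2 transversions over 40 sites: P = 6/40 = 0.150000, Q = 2/40 = 0.050000.
d = −0.5·ln(0.650000) − 0.25·ln(0.900000) = −0.5·(-0.430783) − 0.25·(-0.105361) = 0.2417.

0.2417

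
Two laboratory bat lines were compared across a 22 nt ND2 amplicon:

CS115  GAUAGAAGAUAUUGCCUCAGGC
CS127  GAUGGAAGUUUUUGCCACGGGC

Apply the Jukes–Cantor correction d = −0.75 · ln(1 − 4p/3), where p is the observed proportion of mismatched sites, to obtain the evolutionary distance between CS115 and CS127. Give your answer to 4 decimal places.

0.2708

Mismatches occur at site 4 (A↔G), site 9 (A↔U), site 11 (A↔U), site 17 (U↔A), site 19 (A↔G).
p = 5/22 = 0.227273.
d = −0.75 · ln(1 − (4/3)·0.227273) = −0.75 · ln(0.696969) = −0.75 · (-0.361014) = 0.2708.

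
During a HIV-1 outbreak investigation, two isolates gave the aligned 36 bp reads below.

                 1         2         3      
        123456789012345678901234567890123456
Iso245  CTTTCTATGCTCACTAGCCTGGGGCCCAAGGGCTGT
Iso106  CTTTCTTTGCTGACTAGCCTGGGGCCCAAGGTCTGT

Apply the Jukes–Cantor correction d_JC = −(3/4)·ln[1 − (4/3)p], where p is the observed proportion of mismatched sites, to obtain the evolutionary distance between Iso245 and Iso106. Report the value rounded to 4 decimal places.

Mismatches occur at site 7 (A↔T), site 12 (C↔G), site 32 (G↔T).
p = 3/36 = 0.083333.
d = −0.75 · ln(1 − (4/3)·0.083333) = −0.75 · ln(0.888889) = −0.75 · (-0.117783) = 0.0883.

0.0883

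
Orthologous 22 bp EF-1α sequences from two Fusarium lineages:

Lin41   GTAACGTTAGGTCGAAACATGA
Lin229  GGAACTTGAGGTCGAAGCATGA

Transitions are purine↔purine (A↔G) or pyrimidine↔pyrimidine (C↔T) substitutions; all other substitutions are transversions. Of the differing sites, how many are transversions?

3

Mismatches occur at site 2 (T→G, transversion), site 6 (G→T, transversion), site 8 (T→G, transversion), site 17 (A→G, transition).
Of the 4 differences, 1 transition and 3 transversions, so the answer is 3.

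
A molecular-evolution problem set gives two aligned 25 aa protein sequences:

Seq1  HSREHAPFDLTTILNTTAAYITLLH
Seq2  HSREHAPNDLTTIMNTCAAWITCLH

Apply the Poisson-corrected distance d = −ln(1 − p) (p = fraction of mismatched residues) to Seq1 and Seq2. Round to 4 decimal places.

0.2231

Mismatches occur at site 8 (F/N), site 14 (L/M), site 17 (T/C), site 20 (Y/W), site 23 (L/C).
p = 5/25 = 0.200000.
d = −ln(1 − 0.200000) = −ln(0.800000) = 0.2231.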